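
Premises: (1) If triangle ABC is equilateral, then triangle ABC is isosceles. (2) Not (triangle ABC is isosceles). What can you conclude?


Modus tollens: from (P → Q) and ¬Q, infer ¬P.
Q = 'triangle ABC is isosceles' is denied; since P → Q, P must also fail.

Not (triangle ABC is equilateral).


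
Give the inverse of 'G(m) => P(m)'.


The inverse of (P → Q) is (¬P → ¬Q). It is equivalent to the converse, not to the original.
Here P = 'G(m)' and Q = 'P(m)'.

If not (G(m)), then not (P(m)).


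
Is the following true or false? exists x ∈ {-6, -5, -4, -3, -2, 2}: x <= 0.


Evaluate the predicate on each element: -6:True, -5:True, -4:True, -3:True, -2:True, 2:False.
Witness x = -6 satisfies the predicate.

True


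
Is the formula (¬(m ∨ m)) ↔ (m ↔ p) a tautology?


Build the truth table over {m, p}:
m | p | φ
---------
F | F | T
T | F | T
F | T | F
T | T | F
Counterexample at row 3: with m=F, p=T, the formula is F.

No, it is not a tautology.


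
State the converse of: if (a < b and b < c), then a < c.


The converse of (P → Q) is (Q → P). It is not in general equivalent to the original.
Here P = '(a < b and b < c)' and Q = 'a < c'.

If a < c, then (a < b and b < c).


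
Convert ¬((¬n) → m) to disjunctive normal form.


Step 1: Rewrite implication then negate: ¬(¬(¬n) ∨ m) = (¬n) ∧ ¬m.

(¬n) ∧ (¬m)


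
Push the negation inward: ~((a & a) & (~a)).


De Morgan: the negation of a conjunction is the disjunction of the negations.
Distribute ~ across &, flipping it to |, and negate each literal.

((~a) | (~a)) | a


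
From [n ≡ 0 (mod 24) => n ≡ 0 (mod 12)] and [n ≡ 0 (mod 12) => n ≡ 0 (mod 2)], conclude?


Hypothetical syllogism: from (P → Q) and (Q → R), infer (P → R).
Chain the two implications through the shared middle term 'n ≡ 0 (mod 12)'.

n ≡ 0 (mod 24) => n ≡ 0 (mod 2)


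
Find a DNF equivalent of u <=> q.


Step 1: u ↔ q is true exactly when both agree: (u ∧ q) ∨ (¬u ∧ ¬q).

(u & q) | ((~u) & (~q))


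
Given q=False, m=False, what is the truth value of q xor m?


Exclusive or is true when exactly one operand is true.
Substitute: q=False, m=False.
False xor False evaluates to False.

False


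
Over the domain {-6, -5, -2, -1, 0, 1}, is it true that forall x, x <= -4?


Evaluate the predicate on each element: -6:True, -5:True, -2:False, -1:False, 0:False, 1:False.
Counterexample x = -2 fails the predicate.

False


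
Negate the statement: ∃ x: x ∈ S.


¬(∀ x: φ) = ∃ x: ¬φ, and ¬(∃ x: φ) = ∀ x: ¬φ.
Apply to the existential statement.

∀ x: ¬(x ∈ S)


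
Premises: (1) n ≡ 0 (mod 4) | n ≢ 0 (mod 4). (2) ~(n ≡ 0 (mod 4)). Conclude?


Disjunctive syllogism: from (P ∨ Q) and ¬P, infer Q.
One disjunct, 'n ≡ 0 (mod 4)', is ruled out; the other must hold.

n ≢ 0 (mod 4)


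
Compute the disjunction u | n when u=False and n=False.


Disjunction is false only when both operands are false.
Substitute: u=False, n=False.
False | False evaluates to False.

False


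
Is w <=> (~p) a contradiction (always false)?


Truth table over {p, w}:
p | w | φ
---------
False | False | False
True | False | True
False | True | True
True | True | False
Satisfying assignment at row 2: p=True, w=False gives True.

No, it is not a contradiction.


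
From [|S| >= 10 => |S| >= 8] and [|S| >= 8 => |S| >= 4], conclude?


Hypothetical syllogism: from (P → Q) and (Q → R), infer (P → R).
Chain the two implications through the shared middle term '|S| >= 8'.

|S| >= 10 => |S| >= 4


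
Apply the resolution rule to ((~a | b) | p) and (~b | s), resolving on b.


The clauses contain complementary literals b and ~b.
Resolution eliminates this pair and disjoins the remaining literals (merging duplicates).

((p | ~a) | s)


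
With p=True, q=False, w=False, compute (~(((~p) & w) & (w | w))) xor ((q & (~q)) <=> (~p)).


Substitute p=True, q=False, w=False:
~p = False
(~p) & w = False & False = False
w | w = False | False = False
((~p) & w) & (w | w) = False & False = False
~(((~p) & w) & (w | w)) = True
~q = True
q & (~q) = False & True = False
~p = False
(q & (~q)) <=> (~p) = False <=> False = True
(~(((~p) & w) & (w | w))) xor ((q & (~q)) <=> (~p)) = True xor True = False

False


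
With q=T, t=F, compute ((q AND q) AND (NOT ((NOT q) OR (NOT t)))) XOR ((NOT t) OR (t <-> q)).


Substitute q=T, t=F:
q AND q = T AND T = T
NOT q = F
NOT t = T
(NOT q) OR (NOT t) = F OR T = T
NOT ((NOT q) OR (NOT t)) = F
(q AND q) AND (NOT ((NOT q) OR (NOT t))) = T AND F = F
NOT t = T
t <-> q = F <-> T = F
(NOT t) OR (t <-> q) = T OR F = T
((q AND q) AND (NOT ((NOT q) OR (NOT t)))) XOR ((NOT t) OR (t <-> q)) = F XOR T = T

T


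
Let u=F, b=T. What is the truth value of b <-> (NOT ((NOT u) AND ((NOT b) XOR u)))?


Substitute u=F, b=T:
NOT u = T
NOT b = F
(NOT b) XOR u = F XOR F = F
(NOT u) AND ((NOT b) XOR u) = T AND F = F
NOT ((NOT u) AND ((NOT b) XOR u)) = T
b <-> (NOT ((NOT u) AND ((NOT b) XOR u))) = T <-> T = T

T


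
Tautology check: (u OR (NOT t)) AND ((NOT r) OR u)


Build the truth table over {r, t, u}:
r | t | u | φ
-------------
F | F | F | T
T | F | F | F
F | T | F | F
T | T | F | F
F | F | T | T
T | F | T | T
F | T | T | T
T | T | T | T
Counterexample at row 2: with r=T, t=F, u=F, the formula is F.

No, it is not a tautology.


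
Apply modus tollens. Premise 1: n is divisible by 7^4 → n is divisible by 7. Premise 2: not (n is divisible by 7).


Modus tollens: from (P → Q) and ¬Q, infer ¬P.
Q = 'n is divisible by 7' is denied; since P → Q, P must also fail.

Not (n is divisible by 7^4).


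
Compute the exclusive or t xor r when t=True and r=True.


Exclusive or is true when exactly one operand is true.
Substitute: t=True, r=True.
True xor True evaluates to False.

False


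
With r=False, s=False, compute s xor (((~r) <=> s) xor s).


Substitute r=False, s=False:
~r = True
(~r) <=> s = True <=> False = False
((~r) <=> s) xor s = False xor False = False
s xor (((~r) <=> s) xor s) = False xor False = False

False


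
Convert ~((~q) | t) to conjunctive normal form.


Step 1: Apply De Morgan: ¬((¬q) ∨ t) = ¬(¬q) ∧ ¬t.
Step 2: Eliminate any double negations (¬¬X = X).

q & (~t)


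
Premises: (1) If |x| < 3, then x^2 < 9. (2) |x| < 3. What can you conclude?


Modus ponens: from (P → Q) and P, infer Q.
P = '|x| < 3' is asserted, and P → Q holds, so Q follows.

x^2 < 9.


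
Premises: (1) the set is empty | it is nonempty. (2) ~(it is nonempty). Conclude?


Disjunctive syllogism: from (P ∨ Q) and ¬P, infer Q.
One disjunct, 'it is nonempty', is ruled out; the other must hold.

the set is empty


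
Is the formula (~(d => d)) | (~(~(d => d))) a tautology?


Build the truth table over {d}:
d | φ
-----
False | True
True | True
Every row evaluates to true.

Yes, it is a tautology.


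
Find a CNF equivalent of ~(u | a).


Step 1: Apply De Morgan: ¬(u ∨ a) = ¬u ∧ ¬a.

(~u) & (~a)


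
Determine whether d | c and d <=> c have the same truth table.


Compare truth tables:
c | d | φ | ψ
-------------
False | False | False | True
True | False | True | False
False | True | True | False
True | True | True | True
They differ at row 1 (c=False, d=False): φ=False but ψ=True.

No, they are not logically equivalent.


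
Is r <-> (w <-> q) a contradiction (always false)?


Truth table over {q, r, w}:
q | r | w | φ
-------------
F | F | F | F
T | F | F | T
F | T | F | T
T | T | F | F
F | F | T | T
T | F | T | F
F | T | T | F
T | T | T | T
Satisfying assignment at row 2: q=T, r=F, w=F gives T.

No, it is not a contradiction.


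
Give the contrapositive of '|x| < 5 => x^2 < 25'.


The contrapositive of (P → Q) is (¬Q → ¬P); it is logically equivalent to the original.
Here P = '|x| < 5' and Q = 'x^2 < 25'.

If not (x^2 < 25), then not (|x| < 5).


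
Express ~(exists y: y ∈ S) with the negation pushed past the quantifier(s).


¬(forall x: φ) = exists x: ¬φ, and ¬(exists x: φ) = forall x: ¬φ.
Apply to the existential statement.

forall y: ~(y ∈ S)


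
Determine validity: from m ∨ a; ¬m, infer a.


This matches the form of disjunctive syllogism: the conclusion follows in every model of the premises.

Valid.


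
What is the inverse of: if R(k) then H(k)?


The inverse of (P → Q) is (¬P → ¬Q). It is equivalent to the converse, not to the original.
Here P = 'R(k)' and Q = 'H(k)'.

If not (R(k)), then not (H(k)).


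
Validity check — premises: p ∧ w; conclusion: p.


This matches the form of conjunction elimination: the conclusion follows in every model of the premises.

Valid.


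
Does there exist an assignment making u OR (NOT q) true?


Search for a satisfying assignment over {q, u}.
Try q=F, u=F: the formula evaluates to T.
A satisfying assignment exists.

Satisfiable.


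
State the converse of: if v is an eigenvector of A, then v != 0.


The converse of (P → Q) is (Q → P). It is not in general equivalent to the original.
Here P = 'v is an eigenvector of A' and Q = 'v != 0'.

If v != 0, then v is an eigenvector of A.


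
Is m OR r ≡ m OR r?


Compare truth tables:
m | r | φ | ψ
-------------
F | F | F | F
T | F | T | T
F | T | T | T
T | T | T | T
The columns φ and ψ agree on every row.

Yes, they are logically equivalent.


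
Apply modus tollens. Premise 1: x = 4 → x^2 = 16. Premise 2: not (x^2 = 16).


Modus tollens: from (P → Q) and ¬Q, infer ¬P.
Q = 'x^2 = 16' is denied; since P → Q, P must also fail.

Not (x = 4).


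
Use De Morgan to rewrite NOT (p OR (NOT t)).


De Morgan: the negation of a disjunction is the conjunction of the negations.
Distribute NOT across OR, flipping it to AND, and negate each literal.

(NOT p) AND t


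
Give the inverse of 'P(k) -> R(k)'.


The inverse of (P → Q) is (¬P → ¬Q). It is equivalent to the converse, not to the original.
Here P = 'P(k)' and Q = 'R(k)'.

If not (P(k)), then not (R(k)).


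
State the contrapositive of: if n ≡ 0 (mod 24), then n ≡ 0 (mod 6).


The contrapositive of (P → Q) is (¬Q → ¬P); it is logically equivalent to the original.
Here P = 'n ≡ 0 (mod 24)' and Q = 'n ≡ 0 (mod 6)'.

If not (n ≡ 0 (mod 6)), then not (n ≡ 0 (mod 24)).


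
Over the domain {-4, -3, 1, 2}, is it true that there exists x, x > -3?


Evaluate the predicate on each element: -4:F, -3:F, 1:T, 2:T.
Witness x = 1 satisfies the predicate.

T


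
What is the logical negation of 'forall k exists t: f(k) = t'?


Negation flips each quantifier (∀↔∃) and negates the inner predicate.
¬(forall k exists t: φ) = exists k forall t: ¬φ.

exists k forall t: ~(f(k) = t)


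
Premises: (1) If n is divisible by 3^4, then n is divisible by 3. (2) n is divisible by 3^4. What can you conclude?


Modus ponens: from (P → Q) and P, infer Q.
P = 'n is divisible by 3^4' is asserted, and P → Q holds, so Q follows.

n is divisible by 3.


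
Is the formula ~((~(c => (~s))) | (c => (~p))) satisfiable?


Search for a satisfying assignment over {c, p, s}.
Try c=True, p=True, s=False: the formula evaluates to True.
A satisfying assignment exists.

Satisfiable.


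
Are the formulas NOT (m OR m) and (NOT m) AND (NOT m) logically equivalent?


Compare truth tables:
m | φ | ψ
---------
F | T | T
T | F | F
The columns φ and ψ agree on every row.

Yes, they are logically equivalent.


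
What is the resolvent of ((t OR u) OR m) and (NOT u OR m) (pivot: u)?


The clauses contain complementary literals u and NOTu.
Resolution eliminates this pair and disjoins the remaining literals (merging duplicates).

(m OR t)


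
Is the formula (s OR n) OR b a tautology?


Build the truth table over {b, n, s}:
b | n | s | φ
-------------
F | F | F | F
T | F | F | T
F | T | F | T
T | T | F | T
F | F | T | T
T | F | T | T
F | T | T | T
T | T | T | T
Counterexample at row 1: with b=F, n=F, s=F, the formula is F.

No, it is not a tautology.


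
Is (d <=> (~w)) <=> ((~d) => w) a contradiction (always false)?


Truth table over {d, w}:
d | w | φ
---------
False | False | True
True | False | True
False | True | True
True | True | False
Satisfying assignment at row 1: d=False, w=False gives True.

No, it is not a contradiction.


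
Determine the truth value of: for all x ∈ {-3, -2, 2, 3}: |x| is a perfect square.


Evaluate the predicate on each element: -3:F, -2:F, 2:F, 3:F.
Counterexample x = -3 fails the predicate.

F


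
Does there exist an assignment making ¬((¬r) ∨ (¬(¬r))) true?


Check all 2 assignments over {r}:
r | φ
-----
F | F
T | F
No assignment makes the formula true.

Unsatisfiable.


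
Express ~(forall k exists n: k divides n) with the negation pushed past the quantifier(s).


Negation flips each quantifier (∀↔∃) and negates the inner predicate.
¬(forall k exists n: φ) = exists k forall n: ¬φ.

exists k forall n: ~(k divides n)


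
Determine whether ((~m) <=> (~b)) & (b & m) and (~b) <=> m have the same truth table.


Compare truth tables:
b | m | φ | ψ
-------------
False | False | False | False
True | False | False | True
False | True | False | True
True | True | True | False
They differ at row 2 (b=True, m=False): φ=False but ψ=True.

No, they are not logically equivalent.


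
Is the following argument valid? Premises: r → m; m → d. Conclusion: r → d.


This matches the form of hypothetical syllogism: the conclusion follows in every model of the premises.

Valid.


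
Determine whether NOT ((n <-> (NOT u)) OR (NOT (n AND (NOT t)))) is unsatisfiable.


Truth table over {n, t, u}:
n | t | u | φ
-------------
F | F | F | F
T | F | F | F
F | T | F | F
T | T | F | F
F | F | T | F
T | F | T | T
F | T | T | F
T | T | T | F
Satisfying assignment at row 6: n=T, t=F, u=T gives T.

No, it is not a contradiction.


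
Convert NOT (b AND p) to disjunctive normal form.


Step 1: Apply De Morgan: ¬(b ∧ p) = ¬b ∨ ¬p.

(NOT b) OR (NOT p)


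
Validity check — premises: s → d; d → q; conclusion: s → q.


This matches the form of hypothetical syllogism: the conclusion follows in every model of the premises.

Valid.


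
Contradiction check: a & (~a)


Truth table over {a}:
a | φ
-----
False | False
True | False
Every row is false.

Yes, it is a contradiction.


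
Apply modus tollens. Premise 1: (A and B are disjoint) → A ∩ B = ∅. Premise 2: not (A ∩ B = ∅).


Modus tollens: from (P → Q) and ¬Q, infer ¬P.
Q = 'A ∩ B = ∅' is denied; since P → Q, P must also fail.

Not ((A and B are disjoint)).


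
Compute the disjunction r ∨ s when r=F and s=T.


Disjunction is false only when both operands are false.
Substitute: r=F, s=T.
F ∨ T evaluates to T.

T


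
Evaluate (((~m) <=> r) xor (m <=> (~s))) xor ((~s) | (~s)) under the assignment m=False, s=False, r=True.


Substitute m=False, s=False, r=True:
~m = True
(~m) <=> r = True <=> True = True
~s = True
m <=> (~s) = False <=> True = False
((~m) <=> r) xor (m <=> (~s)) = True xor False = True
~s = True
~s = True
(~s) | (~s) = True | True = True
(((~m) <=> r) xor (m <=> (~s))) xor ((~s) | (~s)) = True xor True = False

False


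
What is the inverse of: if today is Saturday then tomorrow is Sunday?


The inverse of (P → Q) is (¬P → ¬Q). It is equivalent to the converse, not to the original.
Here P = 'today is Saturday' and Q = 'tomorrow is Sunday'.

If not (today is Saturday), then not (tomorrow is Sunday).


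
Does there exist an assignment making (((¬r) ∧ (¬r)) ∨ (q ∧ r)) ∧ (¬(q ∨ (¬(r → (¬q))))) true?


Search for a satisfying assignment over {q, r}.
Try q=F, r=F: the formula evaluates to T.
A satisfying assignment exists.

Satisfiable.


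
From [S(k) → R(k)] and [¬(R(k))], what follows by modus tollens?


Modus tollens: from (P → Q) and ¬Q, infer ¬P.
Q = 'R(k)' is denied; since P → Q, P must also fail.

Not (S(k)).


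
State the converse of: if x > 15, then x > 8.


The converse of (P → Q) is (Q → P). It is not in general equivalent to the original.
Here P = 'x > 15' and Q = 'x > 8'.

If x > 8, then x > 15.


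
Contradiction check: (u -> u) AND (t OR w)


Truth table over {t, u, w}:
t | u | w | φ
-------------
F | F | F | F
T | F | F | T
F | T | F | F
T | T | F | T
F | F | T | T
T | F | T | T
F | T | T | T
T | T | T | T
Satisfying assignment at row 2: t=T, u=F, w=F gives T.

No, it is not a contradiction.


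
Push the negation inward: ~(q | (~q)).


De Morgan: the negation of a disjunction is the conjunction of the negations.
Distribute ~ across |, flipping it to &, and negate each literal.

(~q) & q


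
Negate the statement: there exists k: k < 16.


¬(for all x: φ) = there exists x: ¬φ, and ¬(there exists x: φ) = for all x: ¬φ.
Apply to the existential statement.

for all k: NOT(k < 16)


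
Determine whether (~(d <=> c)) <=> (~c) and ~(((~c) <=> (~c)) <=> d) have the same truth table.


Compare truth tables:
c | d | φ | ψ
-------------
False | False | False | True
True | False | False | True
False | True | True | False
True | True | True | False
They differ at row 1 (c=False, d=False): φ=False but ψ=True.

No, they are not logically equivalent.


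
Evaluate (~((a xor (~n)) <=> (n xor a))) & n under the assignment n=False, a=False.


Substitute n=False, a=False:
~n = True
a xor (~n) = False xor True = True
n xor a = False xor False = False
(a xor (~n)) <=> (n xor a) = True <=> False = False
~((a xor (~n)) <=> (n xor a)) = True
(~((a xor (~n)) <=> (n xor a))) & n = True & False = False

False


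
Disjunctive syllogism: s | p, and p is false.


Disjunctive syllogism: from (P ∨ Q) and ¬P, infer Q.
One disjunct, 'p', is ruled out; the other must hold.

s


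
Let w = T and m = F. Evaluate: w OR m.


Disjunction is false only when both operands are false.
Substitute: w=T, m=F.
T OR F evaluates to T.

T


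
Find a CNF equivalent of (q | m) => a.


Step 1: Rewrite as ¬(q ∨ m) ∨ a = (¬q ∧ ¬m) ∨ a.
Step 2: Distribute ∨ over ∧.

((~q) | a) & ((~m) | a)


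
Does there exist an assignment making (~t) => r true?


Search for a satisfying assignment over {r, t}.
Try r=True, t=False: the formula evaluates to True.
A satisfying assignment exists.

Satisfiable.


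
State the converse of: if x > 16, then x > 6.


The converse of (P → Q) is (Q → P). It is not in general equivalent to the original.
Here P = 'x > 16' and Q = 'x > 6'.

If x > 6, then x > 16.


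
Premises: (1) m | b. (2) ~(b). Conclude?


Disjunctive syllogism: from (P ∨ Q) and ¬P, infer Q.
One disjunct, 'b', is ruled out; the other must hold.

m


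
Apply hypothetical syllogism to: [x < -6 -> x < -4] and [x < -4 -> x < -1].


Hypothetical syllogism: from (P → Q) and (Q → R), infer (P → R).
Chain the two implications through the shared middle term 'x < -4'.

x < -6 -> x < -1


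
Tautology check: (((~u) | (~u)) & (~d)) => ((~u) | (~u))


Build the truth table over {d, u}:
d | u | φ
---------
False | False | True
True | False | True
False | True | True
True | True | True
Every row evaluates to true.

Yes, it is a tautology.


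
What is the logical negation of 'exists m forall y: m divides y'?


Negation flips each quantifier (∀↔∃) and negates the inner predicate.
¬(exists m forall y: φ) = forall m exists y: ¬φ.

forall m exists y: ~(m divides y)


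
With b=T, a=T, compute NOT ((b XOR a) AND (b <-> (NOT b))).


Substitute b=T, a=T:
b XOR a = T XOR T = F
NOT b = F
b <-> (NOT b) = T <-> F = F
(b XOR a) AND (b <-> (NOT b)) = F AND F = F
NOT ((b XOR a) AND (b <-> (NOT b))) = T

T


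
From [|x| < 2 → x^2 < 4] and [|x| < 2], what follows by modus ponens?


Modus ponens: from (P → Q) and P, infer Q.
P = '|x| < 2' is asserted, and P → Q holds, so Q follows.

x^2 < 4.


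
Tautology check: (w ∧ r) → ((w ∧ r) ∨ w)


Build the truth table over {r, w}:
r | w | φ
---------
F | F | T
T | F | T
F | T | T
T | T | T
Every row evaluates to true.

Yes, it is a tautology.


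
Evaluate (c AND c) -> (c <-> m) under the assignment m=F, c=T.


Substitute m=F, c=T:
c AND c = T AND T = T
c <-> m = T <-> F = F
(c AND c) -> (c <-> m) = T -> F = F

F


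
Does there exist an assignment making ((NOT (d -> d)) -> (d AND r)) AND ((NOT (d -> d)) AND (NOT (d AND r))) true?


Check all 4 assignments over {d, r}:
d | r | φ
---------
F | F | F
T | F | F
F | T | F
T | T | F
No assignment makes the formula true.

Unsatisfiable.


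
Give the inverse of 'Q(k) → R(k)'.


The inverse of (P → Q) is (¬P → ¬Q). It is equivalent to the converse, not to the original.
Here P = 'Q(k)' and Q = 'R(k)'.

If not (Q(k)), then not (R(k)).


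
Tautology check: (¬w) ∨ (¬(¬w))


Build the truth table over {w}:
w | φ
-----
F | T
T | T
Every row evaluates to true.

Yes, it is a tautology.


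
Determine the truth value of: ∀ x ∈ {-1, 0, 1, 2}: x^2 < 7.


Evaluate the predicate on each element: -1:T, 0:T, 1:T, 2:T.
Every element satisfies the predicate.

T


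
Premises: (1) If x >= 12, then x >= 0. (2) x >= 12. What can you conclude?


Modus ponens: from (P → Q) and P, infer Q.
P = 'x >= 12' is asserted, and P → Q holds, so Q follows.

x >= 0.


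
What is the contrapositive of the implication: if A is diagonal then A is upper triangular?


The contrapositive of (P → Q) is (¬Q → ¬P); it is logically equivalent to the original.
Here P = 'A is diagonal' and Q = 'A is upper triangular'.

If not (A is upper triangular), then not (A is diagonal).


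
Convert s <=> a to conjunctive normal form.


Step 1: Rewrite s ↔ a as (s → a) ∧ (a → s).
Step 2: Rewrite each implication as a disjunction.

((~s) | a) & ((~a) | s)


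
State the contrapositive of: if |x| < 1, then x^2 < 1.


The contrapositive of (P → Q) is (¬Q → ¬P); it is logically equivalent to the original.
Here P = '|x| < 1' and Q = 'x^2 < 1'.

If not (x^2 < 1), then not (|x| < 1).


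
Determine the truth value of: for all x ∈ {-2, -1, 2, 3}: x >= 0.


Evaluate the predicate on each element: -2:F, -1:F, 2:T, 3:T.
Counterexample x = -2 fails the predicate.

F


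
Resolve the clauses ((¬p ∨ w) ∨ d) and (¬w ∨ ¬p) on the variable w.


The clauses contain complementary literals w and ¬w.
Resolution eliminates this pair and disjoins the remaining literals (merging duplicates).

(¬p ∨ d)


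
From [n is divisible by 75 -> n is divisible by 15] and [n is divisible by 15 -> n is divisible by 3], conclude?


Hypothetical syllogism: from (P → Q) and (Q → R), infer (P → R).
Chain the two implications through the shared middle term 'n is divisible by 15'.

n is divisible by 75 -> n is divisible by 3


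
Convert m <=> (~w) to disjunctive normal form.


Step 1: m ↔ (¬w) is true exactly when both agree: (m ∧ (¬w)) ∨ (¬m ∧ ¬(¬w)).
Step 2: Eliminate any double negations (¬¬X = X).

(m & (~w)) | ((~m) & w)


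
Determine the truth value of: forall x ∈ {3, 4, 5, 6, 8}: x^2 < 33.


Evaluate the predicate on each element: 3:True, 4:True, 5:True, 6:False, 8:False.
Counterexample x = 6 fails the predicate.

False


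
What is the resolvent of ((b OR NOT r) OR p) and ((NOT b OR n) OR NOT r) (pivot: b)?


The clauses contain complementary literals b and NOTb.
Resolution eliminates this pair and disjoins the remaining literals (merging duplicates).

((NOT r OR p) OR n)


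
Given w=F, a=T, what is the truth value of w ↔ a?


Biconditional is true when both operands have the same truth value.
Substitute: w=F, a=T.
F ↔ T evaluates to F.

F


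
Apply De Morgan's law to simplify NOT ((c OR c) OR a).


De Morgan: the negation of a disjunction is the conjunction of the negations.
Distribute NOT across OR, flipping it to AND, and negate each literal.

((NOT c) AND (NOT c)) AND (NOT a)


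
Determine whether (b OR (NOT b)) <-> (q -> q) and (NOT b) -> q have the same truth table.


Compare truth tables:
b | q | φ | ψ
-------------
F | F | T | F
T | F | T | T
F | T | T | T
T | T | T | T
They differ at row 1 (b=F, q=F): φ=T but ψ=F.

No, they are not logically equivalent.


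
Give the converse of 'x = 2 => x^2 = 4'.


The converse of (P → Q) is (Q → P). It is not in general equivalent to the original.
Here P = 'x = 2' and Q = 'x^2 = 4'.

If x^2 = 4, then x = 2.


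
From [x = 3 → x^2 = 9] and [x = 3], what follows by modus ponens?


Modus ponens: from (P → Q) and P, infer Q.
P = 'x = 3' is asserted, and P → Q holds, so Q follows.

x^2 = 9.


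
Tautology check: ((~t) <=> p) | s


Build the truth table over {p, s, t}:
p | s | t | φ
-------------
False | False | False | False
True | False | False | True
False | True | False | True
True | True | False | True
False | False | True | True
True | False | True | False
False | True | True | True
True | True | True | True
Counterexample at row 1: with p=False, s=False, t=False, the formula is False.

No, it is not a tautology.


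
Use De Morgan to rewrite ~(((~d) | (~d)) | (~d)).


De Morgan: the negation of a disjunction is the conjunction of the negations.
Distribute ~ across |, flipping it to &, and negate each literal.

(d & d) & d


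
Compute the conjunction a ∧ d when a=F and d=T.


Conjunction is true only when both operands are true.
Substitute: a=F, d=T.
F ∧ T evaluates to F.

F


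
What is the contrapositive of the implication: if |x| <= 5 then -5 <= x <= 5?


The contrapositive of (P → Q) is (¬Q → ¬P); it is logically equivalent to the original.
Here P = '|x| <= 5' and Q = '-5 <= x <= 5'.

If not (-5 <= x <= 5), then not (|x| <= 5).


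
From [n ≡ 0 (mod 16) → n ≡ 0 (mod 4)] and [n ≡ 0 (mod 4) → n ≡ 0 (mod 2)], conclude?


Hypothetical syllogism: from (P → Q) and (Q → R), infer (P → R).
Chain the two implications through the shared middle term 'n ≡ 0 (mod 4)'.

n ≡ 0 (mod 16) → n ≡ 0 (mod 2)


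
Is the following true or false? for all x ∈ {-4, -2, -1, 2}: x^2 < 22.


Evaluate the predicate on each element: -4:T, -2:T, -1:T, 2:T.
Every element satisfies the predicate.

T


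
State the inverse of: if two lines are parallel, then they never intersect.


The inverse of (P → Q) is (¬P → ¬Q). It is equivalent to the converse, not to the original.
Here P = 'two lines are parallel' and Q = 'they never intersect'.

If not (two lines are parallel), then not (they never intersect).


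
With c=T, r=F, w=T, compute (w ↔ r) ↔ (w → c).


Substitute c=T, r=F, w=T:
w ↔ r = T ↔ F = F
w → c = T → T = T
(w ↔ r) ↔ (w → c) = F ↔ T = F

F


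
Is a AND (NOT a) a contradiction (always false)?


Truth table over {a}:
a | φ
-----
F | F
T | F
Every row is false.

Yes, it is a contradiction.


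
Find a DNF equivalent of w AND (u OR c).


Step 1: Distribute ∧ over ∨: w ∧ (u ∨ c) = (w ∧ u) ∨ (w ∧ c).

(w AND u) OR (w AND c)


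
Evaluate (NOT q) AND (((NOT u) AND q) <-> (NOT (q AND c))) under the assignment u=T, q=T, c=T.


Substitute u=T, q=T, c=T:
NOT q = F
NOT u = F
(NOT u) AND q = F AND T = F
q AND c = T AND T = T
NOT (q AND c) = F
((NOT u) AND q) <-> (NOT (q AND c)) = F <-> F = T
(NOT q) AND (((NOT u) AND q) <-> (NOT (q AND c))) = F AND T = F

F


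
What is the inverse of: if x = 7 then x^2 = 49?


The inverse of (P → Q) is (¬P → ¬Q). It is equivalent to the converse, not to the original.
Here P = 'x = 7' and Q = 'x^2 = 49'.

If not (x = 7), then not (x^2 = 49).


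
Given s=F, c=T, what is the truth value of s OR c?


Disjunction is false only when both operands are false.
Substitute: s=F, c=T.
F OR T evaluates to T.

T


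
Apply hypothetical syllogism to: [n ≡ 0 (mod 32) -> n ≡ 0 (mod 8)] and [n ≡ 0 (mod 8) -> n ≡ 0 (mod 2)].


Hypothetical syllogism: from (P → Q) and (Q → R), infer (P → R).
Chain the two implications through the shared middle term 'n ≡ 0 (mod 8)'.

n ≡ 0 (mod 32) -> n ≡ 0 (mod 2)


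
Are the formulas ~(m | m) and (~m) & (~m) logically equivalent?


Compare truth tables:
m | φ | ψ
---------
False | True | True
True | False | False
The columns φ and ψ agree on every row.

Yes, they are logically equivalent.


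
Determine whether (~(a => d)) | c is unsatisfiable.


Truth table over {a, c, d}:
a | c | d | φ
-------------
False | False | False | False
True | False | False | True
False | True | False | True
True | True | False | True
False | False | True | False
True | False | True | False
False | True | True | True
True | True | True | True
Satisfying assignment at row 2: a=True, c=False, d=False gives True.

No, it is not a contradiction.


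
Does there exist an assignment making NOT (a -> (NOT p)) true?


Search for a satisfying assignment over {a, p}.
Try a=T, p=T: the formula evaluates to T.
A satisfying assignment exists.

Satisfiable.


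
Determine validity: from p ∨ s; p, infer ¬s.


This is affirming a disjunct (fallacy). There exist truth assignments where the premises are all true but the conclusion is false.

Invalid.


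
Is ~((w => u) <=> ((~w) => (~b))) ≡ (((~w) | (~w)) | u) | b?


Compare truth tables:
b | u | w | φ | ψ
-----------------
False | False | False | False | True
True | False | False | True | True
False | True | False | False | True
True | True | False | True | True
False | False | True | True | False
True | False | True | True | True
False | True | True | False | True
True | True | True | False | True
They differ at row 1 (b=False, u=False, w=False): φ=False but ψ=True.

No, they are not logically equivalent.


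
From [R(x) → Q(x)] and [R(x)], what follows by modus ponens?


Modus ponens: from (P → Q) and P, infer Q.
P = 'R(x)' is asserted, and P → Q holds, so Q follows.

Q(x).


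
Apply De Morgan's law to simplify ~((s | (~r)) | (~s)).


De Morgan: the negation of a disjunction is the conjunction of the negations.
Distribute ~ across |, flipping it to &, and negate each literal.

((~s) & r) & s


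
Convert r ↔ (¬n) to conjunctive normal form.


Step 1: Rewrite r ↔ (¬n) as (r → (¬n)) ∧ ((¬n) → r).
Step 2: Rewrite each implication as a disjunction.
Step 3: Eliminate any double negations (¬¬X = X).

((¬r) ∨ (¬n)) ∧ (n ∨ r)


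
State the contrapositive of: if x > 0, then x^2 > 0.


The contrapositive of (P → Q) is (¬Q → ¬P); it is logically equivalent to the original.
Here P = 'x > 0' and Q = 'x^2 > 0'.

If not (x^2 > 0), then not (x > 0).


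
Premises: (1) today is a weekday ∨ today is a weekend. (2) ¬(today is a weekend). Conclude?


Disjunctive syllogism: from (P ∨ Q) and ¬P, infer Q.
One disjunct, 'today is a weekend', is ruled out; the other must hold.

today is a weekday


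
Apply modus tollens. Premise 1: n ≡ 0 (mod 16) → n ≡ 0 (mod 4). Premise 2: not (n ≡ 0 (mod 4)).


Modus tollens: from (P → Q) and ¬Q, infer ¬P.
Q = 'n ≡ 0 (mod 4)' is denied; since P → Q, P must also fail.

Not (n ≡ 0 (mod 16)).


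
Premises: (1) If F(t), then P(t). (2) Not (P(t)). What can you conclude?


Modus tollens: from (P → Q) and ¬Q, infer ¬P.
Q = 'P(t)' is denied; since P → Q, P must also fail.

Not (F(t)).


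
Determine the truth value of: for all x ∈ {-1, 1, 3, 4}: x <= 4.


Evaluate the predicate on each element: -1:T, 1:T, 3:T, 4:T.
Every element satisfies the predicate.

T


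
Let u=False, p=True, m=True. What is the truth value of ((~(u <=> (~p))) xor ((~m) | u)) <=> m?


Substitute u=False, p=True, m=True:
~p = False
u <=> (~p) = False <=> False = True
~(u <=> (~p)) = False
~m = False
(~m) | u = False | False = False
(~(u <=> (~p))) xor ((~m) | u) = False xor False = False
((~(u <=> (~p))) xor ((~m) | u)) <=> m = False <=> True = False

False


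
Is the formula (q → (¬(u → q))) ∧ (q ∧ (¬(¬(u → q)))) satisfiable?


Check all 4 assignments over {q, u}:
q | u | φ
---------
F | F | F
T | F | F
F | T | F
T | T | F
No assignment makes the formula true.

Unsatisfiable.


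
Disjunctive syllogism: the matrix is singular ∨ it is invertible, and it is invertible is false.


Disjunctive syllogism: from (P ∨ Q) and ¬P, infer Q.
One disjunct, 'it is invertible', is ruled out; the other must hold.

the matrix is singular


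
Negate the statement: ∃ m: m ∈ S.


¬(∀ x: φ) = ∃ x: ¬φ, and ¬(∃ x: φ) = ∀ x: ¬φ.
Apply to the existential statement.

∀ m: ¬(m ∈ S)


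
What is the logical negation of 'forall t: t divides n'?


¬(forall x: φ) = exists x: ¬φ, and ¬(exists x: φ) = forall x: ¬φ.
Apply to the universal statement.

exists t: ~(t divides n)


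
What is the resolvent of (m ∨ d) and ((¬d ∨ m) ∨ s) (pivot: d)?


The clauses contain complementary literals d and ¬d.
Resolution eliminates this pair and disjoins the remaining literals (merging duplicates).

(m ∨ s)


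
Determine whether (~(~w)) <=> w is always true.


Build the truth table over {w}:
w | φ
-----
False | True
True | True
Every row evaluates to true.

Yes, it is a tautology.


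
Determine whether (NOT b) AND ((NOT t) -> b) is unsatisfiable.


Truth table over {b, t}:
b | t | φ
---------
F | F | F
T | F | F
F | T | T
T | T | F
Satisfying assignment at row 3: b=F, t=T gives T.

No, it is not a contradiction.


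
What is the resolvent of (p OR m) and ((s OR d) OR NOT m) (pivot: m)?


The clauses contain complementary literals m and NOTm.
Resolution eliminates this pair and disjoins the remaining literals (merging duplicates).

((p OR s) OR d)


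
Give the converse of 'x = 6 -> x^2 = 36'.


The converse of (P → Q) is (Q → P). It is not in general equivalent to the original.
Here P = 'x = 6' and Q = 'x^2 = 36'.

If x^2 = 36, then x = 6.


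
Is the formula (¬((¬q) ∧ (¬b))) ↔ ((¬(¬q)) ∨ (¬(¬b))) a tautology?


Build the truth table over {b, q}:
b | q | φ
---------
F | F | T
T | F | T
F | T | T
T | T | T
Every row evaluates to true.

Yes, it is a tautology.


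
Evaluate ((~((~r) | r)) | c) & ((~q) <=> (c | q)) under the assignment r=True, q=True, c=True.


Substitute r=True, q=True, c=True:
~r = False
(~r) | r = False | True = True
~((~r) | r) = False
(~((~r) | r)) | c = False | True = True
~q = False
c | q = True | True = True
(~q) <=> (c | q) = False <=> True = False
((~((~r) | r)) | c) & ((~q) <=> (c | q)) = True & False = False

False


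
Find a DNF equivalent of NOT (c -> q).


Step 1: Rewrite implication then negate: ¬(¬c ∨ q) = c ∧ ¬q.

c AND (NOT q)


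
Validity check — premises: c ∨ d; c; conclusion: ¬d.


This is affirming a disjunct (fallacy). There exist truth assignments where the premises are all true but the conclusion is false.

Invalid.


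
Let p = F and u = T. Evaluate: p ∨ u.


Disjunction is false only when both operands are false.
Substitute: p=F, u=T.
F ∨ T evaluates to T.

T


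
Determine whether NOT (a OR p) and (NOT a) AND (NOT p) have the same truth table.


Compare truth tables:
a | p | φ | ψ
-------------
F | F | T | T
T | F | F | F
F | T | F | F
T | T | F | F
The columns φ and ψ agree on every row.

Yes, they are logically equivalent.


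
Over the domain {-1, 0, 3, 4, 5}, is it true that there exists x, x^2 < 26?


Evaluate the predicate on each element: -1:T, 0:T, 3:T, 4:T, 5:T.
Witness x = -1 satisfies the predicate.

T


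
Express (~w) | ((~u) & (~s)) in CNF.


Step 1: Distribute ∨ over ∧: (¬w) ∨ ((¬u) ∧ (¬s)) = ((¬w) ∨ (¬u)) ∧ ((¬w) ∨ (¬s)).

((~w) | (~u)) & ((~w) | (~s))


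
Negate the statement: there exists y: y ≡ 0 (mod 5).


¬(for all x: φ) = there exists x: ¬φ, and ¬(there exists x: φ) = for all x: ¬φ.
Apply to the existential statement.

for all y: NOT(y ≡ 0 (mod 5))


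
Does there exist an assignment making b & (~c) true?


Search for a satisfying assignment over {b, c}.
Try b=True, c=False: the formula evaluates to True.
A satisfying assignment exists.

Satisfiable.


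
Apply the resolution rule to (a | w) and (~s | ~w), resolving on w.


The clauses contain complementary literals w and ~w.
Resolution eliminates this pair and disjoins the remaining literals (merging duplicates).

(a | ~s)


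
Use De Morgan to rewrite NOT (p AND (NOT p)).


De Morgan: the negation of a conjunction is the disjunction of the negations.
Distribute NOT across AND, flipping it to OR, and negate each literal.

(NOT p) OR p


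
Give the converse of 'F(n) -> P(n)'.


The converse of (P → Q) is (Q → P). It is not in general equivalent to the original.
Here P = 'F(n)' and Q = 'P(n)'.

If P(n), then F(n).


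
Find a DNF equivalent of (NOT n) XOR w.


Step 1: (¬n) ⊕ w is true exactly when they disagree: ((¬n) ∧ ¬w) ∨ (¬(¬n) ∧ w).
Step 2: Eliminate any double negations (¬¬X = X).

((NOT n) AND (NOT w)) OR (n AND w)


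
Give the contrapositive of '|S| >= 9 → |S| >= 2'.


The contrapositive of (P → Q) is (¬Q → ¬P); it is logically equivalent to the original.
Here P = '|S| >= 9' and Q = '|S| >= 2'.

If not (|S| >= 2), then not (|S| >= 9).


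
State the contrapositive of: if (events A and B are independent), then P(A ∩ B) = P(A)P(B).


The contrapositive of (P → Q) is (¬Q → ¬P); it is logically equivalent to the original.
Here P = '(events A and B are independent)' and Q = 'P(A ∩ B) = P(A)P(B)'.

If not (P(A ∩ B) = P(A)P(B)), then not ((events A and B are independent)).


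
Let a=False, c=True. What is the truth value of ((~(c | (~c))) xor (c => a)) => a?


Substitute a=False, c=True:
~c = False
c | (~c) = True | False = True
~(c | (~c)) = False
c => a = True => False = False
(~(c | (~c))) xor (c => a) = False xor False = False
((~(c | (~c))) xor (c => a)) => a = False => False = True

True


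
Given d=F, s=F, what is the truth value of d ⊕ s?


Exclusive or is true when exactly one operand is true.
Substitute: d=F, s=F.
F ⊕ F evaluates to F.

F


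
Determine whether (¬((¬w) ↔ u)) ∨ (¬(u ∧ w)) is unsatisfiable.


Truth table over {u, w}:
u | w | φ
---------
F | F | T
T | F | T
F | T | T
T | T | T
Satisfying assignment at row 1: u=F, w=F gives T.

No, it is not a contradiction.


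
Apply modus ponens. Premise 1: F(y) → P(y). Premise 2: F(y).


Modus ponens: from (P → Q) and P, infer Q.
P = 'F(y)' is asserted, and P → Q holds, so Q follows.

P(y).


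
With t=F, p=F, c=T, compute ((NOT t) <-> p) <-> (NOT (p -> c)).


Substitute t=F, p=F, c=T:
NOT t = T
(NOT t) <-> p = T <-> F = F
p -> c = F -> T = T
NOT (p -> c) = F
((NOT t) <-> p) <-> (NOT (p -> c)) = F <-> F = T

T


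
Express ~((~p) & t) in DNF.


Step 1: Apply De Morgan: ¬((¬p) ∧ t) = ¬(¬p) ∨ ¬t.
Step 2: Eliminate any double negations (¬¬X = X).

p | (~t)


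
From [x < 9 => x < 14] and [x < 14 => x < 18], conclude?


Hypothetical syllogism: from (P → Q) and (Q → R), infer (P → R).
Chain the two implications through the shared middle term 'x < 14'.

x < 9 => x < 18


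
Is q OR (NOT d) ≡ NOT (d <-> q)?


Compare truth tables:
d | q | φ | ψ
-------------
F | F | T | F
T | F | F | T
F | T | T | T
T | T | T | F
They differ at row 1 (d=F, q=F): φ=T but ψ=F.

No, they are not logically equivalent.


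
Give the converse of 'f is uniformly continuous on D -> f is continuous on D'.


The converse of (P → Q) is (Q → P). It is not in general equivalent to the original.
Here P = 'f is uniformly continuous on D' and Q = 'f is continuous on D'.

If f is continuous on D, then f is uniformly continuous on D.
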